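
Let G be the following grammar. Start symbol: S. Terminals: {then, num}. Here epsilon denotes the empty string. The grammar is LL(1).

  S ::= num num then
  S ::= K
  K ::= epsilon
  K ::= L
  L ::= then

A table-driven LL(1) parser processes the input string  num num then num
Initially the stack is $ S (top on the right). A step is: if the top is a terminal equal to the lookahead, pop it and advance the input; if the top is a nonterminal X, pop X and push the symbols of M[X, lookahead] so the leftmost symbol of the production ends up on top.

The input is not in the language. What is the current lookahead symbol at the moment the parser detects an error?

step 1: stack=$ S  input=num num then num $  — expand S ::= num num then
step 2: stack=$ then num num  input=num num then num $  — match num
step 3: stack=$ then num  input=num then num $  — match num
step 4: stack=$ then  input=then num $  — match then
step 5: stack=$  input=num $  — error: stack empty but input remains

num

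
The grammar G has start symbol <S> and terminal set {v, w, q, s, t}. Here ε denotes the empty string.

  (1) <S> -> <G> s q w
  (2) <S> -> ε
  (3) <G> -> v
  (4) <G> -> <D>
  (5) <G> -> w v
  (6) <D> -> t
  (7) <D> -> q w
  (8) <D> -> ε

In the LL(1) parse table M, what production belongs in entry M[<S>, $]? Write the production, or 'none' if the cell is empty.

FIRST(<D>) = {ε, q, t}
FIRST(<G>) = {ε, q, t, v, w}  (via <D>)
FIRST(<S>) = {ε, q, s, t, v, w}  (via <G> s q w)
FOLLOW(<S>) includes $ since <S> is the start symbol.
FOLLOW(<S>): <S> appears on no right-hand side. Thus FOLLOW(<S>) = {$}.
For <S> -> <G> s q w: FIRST(<G> s q w) = {q, s, t, v, w}, so it goes in M[<S>, t] for t ∈ {q, s, t, v, w}.
For <S> -> ε: FIRST(ε) = {ε}, so it goes in M[<S>, t] for t ∈ {}; since ε ∈ FIRST, also for every t ∈ FOLLOW(<S>) = {$}.

<S> -> ε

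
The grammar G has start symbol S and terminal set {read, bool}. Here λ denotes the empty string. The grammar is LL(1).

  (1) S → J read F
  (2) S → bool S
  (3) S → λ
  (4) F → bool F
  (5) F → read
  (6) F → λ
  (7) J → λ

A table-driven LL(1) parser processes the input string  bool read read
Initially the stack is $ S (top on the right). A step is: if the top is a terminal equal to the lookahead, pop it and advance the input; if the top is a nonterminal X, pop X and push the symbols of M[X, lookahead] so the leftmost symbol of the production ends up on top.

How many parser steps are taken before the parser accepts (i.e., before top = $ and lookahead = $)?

7

step 1: stack=$ S  input=bool read read $  — expand S → bool S
step 2: stack=$ S bool  input=bool read read $  — match bool
step 3: stack=$ S  input=read read $  — expand S → J read F
step 4: stack=$ F read J  input=read read $  — expand J → λ
step 5: stack=$ F read  input=read read $  — match read
step 6: stack=$ F  input=read $  — expand F → read
step 7: stack=$ read  input=read $  — match read
Accept reached after 7 steps.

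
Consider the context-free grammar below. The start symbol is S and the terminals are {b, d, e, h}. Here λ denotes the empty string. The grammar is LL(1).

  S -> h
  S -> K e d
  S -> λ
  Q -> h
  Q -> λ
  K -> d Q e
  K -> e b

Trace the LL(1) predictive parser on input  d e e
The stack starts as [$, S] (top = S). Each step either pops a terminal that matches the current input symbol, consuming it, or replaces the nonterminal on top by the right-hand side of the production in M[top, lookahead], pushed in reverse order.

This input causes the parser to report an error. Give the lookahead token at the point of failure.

step 1: stack=$ S  input=d e e $  — expand S -> K e d
step 2: stack=$ d e K  input=d e e $  — expand K -> d Q e
step 3: stack=$ d e e Q d  input=d e e $  — match d
step 4: stack=$ d e e Q  input=e e $  — expand Q -> λ
step 5: stack=$ d e e  input=e e $  — match e
step 6: stack=$ d e  input=e $  — match e
step 7: stack=$ d  input=$  — error: top is terminal d but lookahead is $

$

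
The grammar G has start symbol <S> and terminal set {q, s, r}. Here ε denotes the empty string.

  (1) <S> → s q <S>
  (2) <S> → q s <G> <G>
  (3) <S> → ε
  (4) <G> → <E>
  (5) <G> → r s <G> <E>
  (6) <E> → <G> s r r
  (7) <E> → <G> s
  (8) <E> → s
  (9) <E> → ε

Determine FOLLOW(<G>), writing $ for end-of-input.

{$, r, s}

FIRST(<S>): from <S>→s q <S> we get {s}; from <S>→q s <G> <G> we get {q}; from <S>→ε we get {ε}. So FIRST(<S>) = {ε, q, s}.
FIRST(<G>): from <G>→<E> we get {ε, r, s}; from <G>→r s <G> <E> we get {r}. So FIRST(<G>) = {ε, r, s}.
FIRST(<E>): from <E>→<G> s r r we get {r, s}; from <E>→<G> s we get {r, s}; from <E>→s we get {s}; from <E>→ε we get {ε}. So FIRST(<E>) = {ε, r, s}.
FOLLOW(<S>) includes $ since <S> is the start symbol.
FOLLOW(<S>): in <S>→s q <S>, the suffix after <S> is empty (adds nothing new). Thus FOLLOW(<S>) = {$}.
FOLLOW(<G>): in <S>→q s <G> <G> (occurrence 1), <G> is followed by <G> with FIRST {ε, r, s}; in <S>→q s <G> <G> (occurrence 1), the suffix after <G> is nullable, so FOLLOW(<G>) ⊇ FOLLOW(<S>) = {$}; in <S>→q s <G> <G> (occurrence 2), the suffix after <G> is empty, so FOLLOW(<G>) ⊇ FOLLOW(<S>) = {$}; in <G>→r s <G> <E>, <G> is followed by <E> with FIRST {ε, r, s}; in <G>→r s <G> <E>, the suffix after <G> is nullable (adds nothing new); in <E>→<G> s r r, <G> is followed by s r r with FIRST {s}; in <E>→<G> s, <G> is followed by s with FIRST {s}. Thus FOLLOW(<G>) = {$, r, s}.
FOLLOW(<E>): in <G>→<E>, the suffix after <E> is empty, so FOLLOW(<E>) ⊇ FOLLOW(<G>) = {$, r, s}; in <G>→r s <G> <E>, the suffix after <E> is empty, so FOLLOW(<E>) ⊇ FOLLOW(<G>) = {$, r, s}. Thus FOLLOW(<E>) = {$, r, s}.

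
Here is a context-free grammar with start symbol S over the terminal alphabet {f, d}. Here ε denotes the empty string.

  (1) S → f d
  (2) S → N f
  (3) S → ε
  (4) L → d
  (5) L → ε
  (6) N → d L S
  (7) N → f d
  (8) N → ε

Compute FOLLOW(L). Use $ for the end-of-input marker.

{d, f}

FIRST(L) = {ε, d}
FIRST(N) = {ε, d, f}
FIRST(S) = {ε, d, f}  (via N f)
FOLLOW(S) includes $ since S is the start symbol.
FOLLOW(N): in S→N f, N is followed by f with FIRST {f}. Thus FOLLOW(N) = {f}.
FOLLOW(S): in N→d L S, the suffix after S is empty, so FOLLOW(S) ⊇ FOLLOW(N) = {f}. Thus FOLLOW(S) = {$, f}.
FOLLOW(L): in N→d L S, L is followed by S with FIRST {ε, d, f}; in N→d L S, the suffix after L is nullable, so FOLLOW(L) ⊇ FOLLOW(N) = {f}. Thus FOLLOW(L) = {d, f}.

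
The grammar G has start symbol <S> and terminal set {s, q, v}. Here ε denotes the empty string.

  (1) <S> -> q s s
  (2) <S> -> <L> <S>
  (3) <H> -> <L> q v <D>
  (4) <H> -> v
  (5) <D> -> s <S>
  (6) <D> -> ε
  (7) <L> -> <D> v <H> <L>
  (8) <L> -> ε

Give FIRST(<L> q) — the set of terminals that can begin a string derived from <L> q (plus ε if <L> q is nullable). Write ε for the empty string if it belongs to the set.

FIRST(<D>) = {ε, s}
FIRST(<L>) = {ε, s, v}  (via <D> v <H> <L>)
FIRST(<S>) = {q, s, v}  (via <L> <S>)
FIRST(<H>) = {q, s, v}  (via <L> q v <D>)
FIRST(<L> q): take FIRST of each symbol in turn, carrying on past any symbol whose FIRST contains ε; result {q, s, v}.

{q, s, v}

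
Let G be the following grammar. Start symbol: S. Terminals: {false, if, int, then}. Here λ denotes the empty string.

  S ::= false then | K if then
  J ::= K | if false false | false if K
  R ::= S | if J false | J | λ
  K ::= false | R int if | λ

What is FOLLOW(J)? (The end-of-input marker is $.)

{false, int}

FIRST(S): from S::=false then we get {false}; from S::=K if then we get {false, if, int}. So FIRST(S) = {false, if, int}.
FIRST(J): from J::=K we get {λ, false, if, int}; from J::=if false false we get {if}; from J::=false if K we get {false}. So FIRST(J) = {λ, false, if, int}.
FIRST(R): from R::=S we get {false, if, int}; from R::=if J false we get {if}; from R::=J we get {λ, false, if, int}; from R::=λ we get {λ}. So FIRST(R) = {λ, false, if, int}.
FIRST(K): from K::=false we get {false}; from K::=R int if we get {false, if, int}; from K::=λ we get {λ}. So FIRST(K) = {λ, false, if, int}.
FOLLOW(S) includes $ since S is the start symbol.
FOLLOW(R): in K::=R int if, R is followed by int if with FIRST {int}. Thus FOLLOW(R) = {int}.
FOLLOW(S): in R::=S, the suffix after S is empty, so FOLLOW(S) ⊇ FOLLOW(R) = {int}. Thus FOLLOW(S) = {$, int}.
FOLLOW(J): in R::=if J false, J is followed by false with FIRST {false}; in R::=J, the suffix after J is empty, so FOLLOW(J) ⊇ FOLLOW(R) = {int}. Thus FOLLOW(J) = {false, int}.
FOLLOW(K): in S::=K if then, K is followed by if then with FIRST {if}; in J::=K, the suffix after K is empty, so FOLLOW(K) ⊇ FOLLOW(J) = {false, int}; in J::=false if K, the suffix after K is empty, so FOLLOW(K) ⊇ FOLLOW(J) = {false, int}. Thus FOLLOW(K) = {false, if, int}.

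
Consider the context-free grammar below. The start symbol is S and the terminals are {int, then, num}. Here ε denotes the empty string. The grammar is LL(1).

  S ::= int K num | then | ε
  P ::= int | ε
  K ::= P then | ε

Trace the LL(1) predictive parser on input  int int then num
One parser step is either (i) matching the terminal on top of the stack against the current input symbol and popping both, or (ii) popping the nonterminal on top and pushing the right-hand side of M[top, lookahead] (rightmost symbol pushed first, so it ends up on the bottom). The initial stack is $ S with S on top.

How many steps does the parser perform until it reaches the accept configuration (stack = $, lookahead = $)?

step 1: stack=$ S  input=int int then num $  — expand S ::= int K num
step 2: stack=$ num K int  input=int int then num $  — match int
step 3: stack=$ num K  input=int then num $  — expand K ::= P then
step 4: stack=$ num then P  input=int then num $  — expand P ::= int
step 5: stack=$ num then int  input=int then num $  — match int
step 6: stack=$ num then  input=then num $  — match then
step 7: stack=$ num  input=num $  — match num
Accept reached after 7 steps.

7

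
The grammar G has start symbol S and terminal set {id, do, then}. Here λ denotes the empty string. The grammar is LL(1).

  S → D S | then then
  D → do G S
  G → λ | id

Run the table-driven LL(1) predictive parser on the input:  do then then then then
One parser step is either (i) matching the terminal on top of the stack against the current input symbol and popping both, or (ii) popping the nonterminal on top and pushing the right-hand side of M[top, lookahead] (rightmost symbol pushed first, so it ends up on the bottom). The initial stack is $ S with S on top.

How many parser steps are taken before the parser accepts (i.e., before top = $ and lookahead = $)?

10

      Stack          Input                     Action
   1  $ S            do then then then then $  expand S → D S
   2  $ S D          do then then then then $  expand D → do G S
   3  $ S S G do     do then then then then $  match do
   4  $ S S G        then then then then $     expand G → λ
   5  $ S S          then then then then $     expand S → then then
   6  $ S then then  then then then then $     match then
   7  $ S then       then then then $          match then
   8  $ S            then then $               expand S → then then
   9  $ then then    then then $               match then
  10  $ then         then $                    match then
Accept reached after 10 steps.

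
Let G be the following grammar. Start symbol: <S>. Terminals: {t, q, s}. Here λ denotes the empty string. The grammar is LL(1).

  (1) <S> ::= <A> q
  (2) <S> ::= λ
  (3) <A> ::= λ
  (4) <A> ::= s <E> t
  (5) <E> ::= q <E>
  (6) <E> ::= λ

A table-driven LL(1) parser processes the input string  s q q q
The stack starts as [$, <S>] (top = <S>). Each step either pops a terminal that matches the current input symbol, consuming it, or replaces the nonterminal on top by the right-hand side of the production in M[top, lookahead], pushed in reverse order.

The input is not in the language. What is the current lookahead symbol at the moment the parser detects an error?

$

step 1: stack=$ <S>  input=s q q q $  — expand <S> ::= <A> q
step 2: stack=$ q <A>  input=s q q q $  — expand <A> ::= s <E> t
step 3: stack=$ q t <E> s  input=s q q q $  — match s
step 4: stack=$ q t <E>  input=q q q $  — expand <E> ::= q <E>
step 5: stack=$ q t <E> q  input=q q q $  — match q
step 6: stack=$ q t <E>  input=q q $  — expand <E> ::= q <E>
step 7: stack=$ q t <E> q  input=q q $  — match q
step 8: stack=$ q t <E>  input=q $  — expand <E> ::= q <E>
step 9: stack=$ q t <E> q  input=q $  — match q
step 10: stack=$ q t <E>  input=$  — error: M[<E>, $] is empty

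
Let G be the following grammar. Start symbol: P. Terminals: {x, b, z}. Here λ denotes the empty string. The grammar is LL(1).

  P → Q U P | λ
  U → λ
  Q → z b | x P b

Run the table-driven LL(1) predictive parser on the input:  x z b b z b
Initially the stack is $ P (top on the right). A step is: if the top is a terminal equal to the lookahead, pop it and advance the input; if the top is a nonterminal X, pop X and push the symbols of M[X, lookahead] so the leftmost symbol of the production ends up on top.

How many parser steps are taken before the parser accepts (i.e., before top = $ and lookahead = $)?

step 1: stack=$ P  input=x z b b z b $  — expand P → Q U P
step 2: stack=$ P U Q  input=x z b b z b $  — expand Q → x P b
step 3: stack=$ P U b P x  input=x z b b z b $  — match x
step 4: stack=$ P U b P  input=z b b z b $  — expand P → Q U P
step 5: stack=$ P U b P U Q  input=z b b z b $  — expand Q → z b
step 6: stack=$ P U b P U b z  input=z b b z b $  — match z
step 7: stack=$ P U b P U b  input=b b z b $  — match b
step 8: stack=$ P U b P U  input=b z b $  — expand U → λ
step 9: stack=$ P U b P  input=b z b $  — expand P → λ
step 10: stack=$ P U b  input=b z b $  — match b
step 11: stack=$ P U  input=z b $  — expand U → λ
step 12: stack=$ P  input=z b $  — expand P → Q U P
step 13: stack=$ P U Q  input=z b $  — expand Q → z b
step 14: stack=$ P U b z  input=z b $  — match z
step 15: stack=$ P U b  input=b $  — match b
step 16: stack=$ P U  input=$  — expand U → λ
step 17: stack=$ P  input=$  — expand P → λ
Accept reached after 17 steps.

17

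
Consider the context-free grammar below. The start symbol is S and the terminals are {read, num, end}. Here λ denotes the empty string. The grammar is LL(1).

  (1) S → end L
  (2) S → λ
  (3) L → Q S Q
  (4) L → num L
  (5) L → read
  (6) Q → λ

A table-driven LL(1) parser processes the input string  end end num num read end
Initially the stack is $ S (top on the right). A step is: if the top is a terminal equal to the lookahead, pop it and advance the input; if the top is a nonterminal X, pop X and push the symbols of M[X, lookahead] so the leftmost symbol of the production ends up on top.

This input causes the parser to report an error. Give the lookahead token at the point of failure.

end

step 1: stack=$ S  input=end end num num read end $  — expand S → end L
step 2: stack=$ L end  input=end end num num read end $  — match end
step 3: stack=$ L  input=end num num read end $  — expand L → Q S Q
step 4: stack=$ Q S Q  input=end num num read end $  — expand Q → λ
step 5: stack=$ Q S  input=end num num read end $  — expand S → end L
step 6: stack=$ Q L end  input=end num num read end $  — match end
step 7: stack=$ Q L  input=num num read end $  — expand L → num L
step 8: stack=$ Q L num  input=num num read end $  — match num
step 9: stack=$ Q L  input=num read end $  — expand L → num L
step 10: stack=$ Q L num  input=num read end $  — match num
step 11: stack=$ Q L  input=read end $  — expand L → read
step 12: stack=$ Q read  input=read end $  — match read
step 13: stack=$ Q  input=end $  — expand Q → λ
step 14: stack=$  input=end $  — error: stack empty but input remains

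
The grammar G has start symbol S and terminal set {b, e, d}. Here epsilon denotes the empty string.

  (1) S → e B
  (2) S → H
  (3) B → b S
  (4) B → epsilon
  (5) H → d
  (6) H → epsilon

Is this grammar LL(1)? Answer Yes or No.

FIRST(S) = {epsilon, d, e}
FIRST(B) = {epsilon, b}
FIRST(H) = {epsilon, d}
FOLLOW(S) = {$}
FOLLOW(B) = {$}
FOLLOW(H) = {$}
Each cell of M receives at most one production.

Yes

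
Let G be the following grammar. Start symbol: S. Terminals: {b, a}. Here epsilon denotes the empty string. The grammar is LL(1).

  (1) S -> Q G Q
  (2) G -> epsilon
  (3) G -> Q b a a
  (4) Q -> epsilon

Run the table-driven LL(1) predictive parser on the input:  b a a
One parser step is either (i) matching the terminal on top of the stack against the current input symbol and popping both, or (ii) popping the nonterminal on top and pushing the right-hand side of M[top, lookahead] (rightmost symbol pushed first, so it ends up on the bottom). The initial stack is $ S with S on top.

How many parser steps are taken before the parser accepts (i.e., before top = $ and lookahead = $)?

     Stack        Input    Action
  1  $ S          b a a $  expand S -> Q G Q
  2  $ Q G Q      b a a $  expand Q -> epsilon
  3  $ Q G        b a a $  expand G -> Q b a a
  4  $ Q a a b Q  b a a $  expand Q -> epsilon
  5  $ Q a a b    b a a $  match b
  6  $ Q a a      a a $    match a
  7  $ Q a        a $      match a
  8  $ Q          $        expand Q -> epsilon
Accept reached after 8 steps.

8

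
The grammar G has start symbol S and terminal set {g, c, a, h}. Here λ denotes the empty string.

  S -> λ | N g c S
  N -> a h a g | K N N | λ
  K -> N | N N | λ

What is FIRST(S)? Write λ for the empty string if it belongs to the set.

FIRST(S) = {λ, a, g}  (via N g c S)
FIRST(N) = {λ, a}  (via K N N)
FIRST(K) = {λ, a}  (via N, N N)

{λ, a, g}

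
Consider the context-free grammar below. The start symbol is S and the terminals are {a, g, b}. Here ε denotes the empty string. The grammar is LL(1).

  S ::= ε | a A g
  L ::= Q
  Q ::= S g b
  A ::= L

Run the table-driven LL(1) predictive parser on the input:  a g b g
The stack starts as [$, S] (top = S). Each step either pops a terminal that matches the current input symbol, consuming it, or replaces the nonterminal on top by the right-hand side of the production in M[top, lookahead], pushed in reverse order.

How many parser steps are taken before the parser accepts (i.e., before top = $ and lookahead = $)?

9

     Stack      Input      Action
  1  $ S        a g b g $  expand S ::= a A g
  2  $ g A a    a g b g $  match a
  3  $ g A      g b g $    expand A ::= L
  4  $ g L      g b g $    expand L ::= Q
  5  $ g Q      g b g $    expand Q ::= S g b
  6  $ g b g S  g b g $    expand S ::= ε
  7  $ g b g    g b g $    match g
  8  $ g b      b g $      match b
  9  $ g        g $        match g
Accept reached after 9 steps.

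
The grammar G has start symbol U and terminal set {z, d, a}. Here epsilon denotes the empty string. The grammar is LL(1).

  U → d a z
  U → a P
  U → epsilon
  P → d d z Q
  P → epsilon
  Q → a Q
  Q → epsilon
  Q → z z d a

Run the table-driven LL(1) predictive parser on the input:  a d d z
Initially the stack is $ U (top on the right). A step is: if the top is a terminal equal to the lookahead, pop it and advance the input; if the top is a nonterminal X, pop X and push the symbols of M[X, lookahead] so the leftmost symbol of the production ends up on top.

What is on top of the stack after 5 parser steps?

z

step 1: stack=$ U  input=a d d z $  — expand U → a P
step 2: stack=$ P a  input=a d d z $  — match a
step 3: stack=$ P  input=d d z $  — expand P → d d z Q
step 4: stack=$ Q z d d  input=d d z $  — match d
step 5: stack=$ Q z d  input=d z $  — match d
Stack after step 5: $ Q z (top = z).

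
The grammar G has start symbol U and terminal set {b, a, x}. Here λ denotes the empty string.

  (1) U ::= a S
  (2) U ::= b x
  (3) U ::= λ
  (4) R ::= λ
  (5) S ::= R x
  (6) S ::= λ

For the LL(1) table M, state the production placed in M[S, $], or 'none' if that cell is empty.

S ::= λ

FIRST(U): from U::=a S we get {a}; from U::=b x we get {b}; from U::=λ we get {λ}. So FIRST(U) = {λ, a, b}.
FIRST(R): from R::=λ we get {λ}. So FIRST(R) = {λ}.
FIRST(S): from S::=R x we get {x}; from S::=λ we get {λ}. So FIRST(S) = {λ, x}.
FOLLOW(U) includes $ since U is the start symbol.
FOLLOW(U): U appears on no right-hand side. Thus FOLLOW(U) = {$}.
FOLLOW(S): in U::=a S, the suffix after S is empty, so FOLLOW(S) ⊇ FOLLOW(U) = {$}. Thus FOLLOW(S) = {$}.
For S ::= R x: FIRST(R x) = {x}, so it goes in M[S, t] for t ∈ {x}.
For S ::= λ: FIRST(λ) = {λ}, so it goes in M[S, t] for t ∈ {}; since λ ∈ FIRST, also for every t ∈ FOLLOW(S) = {$}.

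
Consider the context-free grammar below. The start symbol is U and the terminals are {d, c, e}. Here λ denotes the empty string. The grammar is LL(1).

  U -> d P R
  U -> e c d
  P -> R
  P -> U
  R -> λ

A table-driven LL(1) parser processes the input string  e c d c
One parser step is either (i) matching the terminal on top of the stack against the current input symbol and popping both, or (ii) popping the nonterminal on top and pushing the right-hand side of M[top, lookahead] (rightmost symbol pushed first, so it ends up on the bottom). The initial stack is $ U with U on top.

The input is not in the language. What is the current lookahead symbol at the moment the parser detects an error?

step 1: stack=$ U  input=e c d c $  — expand U -> e c d
step 2: stack=$ d c e  input=e c d c $  — match e
step 3: stack=$ d c  input=c d c $  — match c
step 4: stack=$ d  input=d c $  — match d
step 5: stack=$  input=c $  — error: stack empty but input remains

c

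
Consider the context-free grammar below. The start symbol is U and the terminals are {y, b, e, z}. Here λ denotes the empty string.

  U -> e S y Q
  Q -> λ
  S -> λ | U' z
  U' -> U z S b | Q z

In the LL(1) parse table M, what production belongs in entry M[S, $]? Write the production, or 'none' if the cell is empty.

FIRST(U) = {e}
FIRST(Q) = {λ}
FIRST(U') = {e, z}  (via U z S b, Q z)
FIRST(S) = {λ, e, z}  (via U' z)
FOLLOW(U) includes $ since U is the start symbol.
FOLLOW(S): in U->e S y Q, S is followed by y Q with FIRST {y}; in U'->U z S b, S is followed by b with FIRST {b}. Thus FOLLOW(S) = {b, y}.
For S -> λ: FIRST(λ) = {λ}, so it goes in M[S, t] for t ∈ {}; since λ ∈ FIRST, also for every t ∈ FOLLOW(S) = {b, y}.
For S -> U' z: FIRST(U' z) = {e, z}, so it goes in M[S, t] for t ∈ {e, z}.
None of these place a production in M[S, $].

none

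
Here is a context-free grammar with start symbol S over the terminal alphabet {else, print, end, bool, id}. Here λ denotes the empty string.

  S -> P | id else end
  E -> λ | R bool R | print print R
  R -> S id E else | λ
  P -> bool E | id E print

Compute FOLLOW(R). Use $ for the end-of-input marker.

{$, bool, else, id, print}

FIRST(P) = {bool, id}
FIRST(S) = {bool, id}  (via P)
FIRST(R) = {λ, bool, id}  (via S id E else)
FIRST(E) = {λ, bool, id, print}  (via R bool R)
FOLLOW(S) includes $ since S is the start symbol.
FOLLOW(S): in R->S id E else, S is followed by id E else with FIRST {id}. Thus FOLLOW(S) = {$, id}.
FOLLOW(P): in S->P, the suffix after P is empty, so FOLLOW(P) ⊇ FOLLOW(S) = {$, id}. Thus FOLLOW(P) = {$, id}.
FOLLOW(E): in R->S id E else, E is followed by else with FIRST {else}; in P->bool E, the suffix after E is empty, so FOLLOW(E) ⊇ FOLLOW(P) = {$, id}; in P->id E print, E is followed by print with FIRST {print}. Thus FOLLOW(E) = {$, else, id, print}.
FOLLOW(R): in E->R bool R (occurrence 1), R is followed by bool R with FIRST {bool}; in E->R bool R (occurrence 2), the suffix after R is empty, so FOLLOW(R) ⊇ FOLLOW(E) = {$, else, id, print}; in E->print print R, the suffix after R is empty, so FOLLOW(R) ⊇ FOLLOW(E) = {$, else, id, print}. Thus FOLLOW(R) = {$, bool, else, id, print}.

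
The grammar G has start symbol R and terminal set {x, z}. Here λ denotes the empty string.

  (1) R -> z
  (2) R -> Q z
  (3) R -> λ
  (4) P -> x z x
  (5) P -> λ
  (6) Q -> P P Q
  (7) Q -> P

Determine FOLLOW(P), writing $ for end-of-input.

{x, z}

FIRST(P): from P->x z x we get {x}; from P->λ we get {λ}. So FIRST(P) = {λ, x}.
FIRST(Q): from Q->P P Q we get {λ, x}; from Q->P we get {λ, x}. So FIRST(Q) = {λ, x}.
FIRST(R): from R->z we get {z}; from R->Q z we get {x, z}; from R->λ we get {λ}. So FIRST(R) = {λ, x, z}.
FOLLOW(R) includes $ since R is the start symbol.
FOLLOW(R): R appears on no right-hand side. Thus FOLLOW(R) = {$}.
FOLLOW(Q): in R->Q z, Q is followed by z with FIRST {z}; in Q->P P Q, the suffix after Q is empty (adds nothing new). Thus FOLLOW(Q) = {z}.
FOLLOW(P): in Q->P P Q (occurrence 1), P is followed by P Q with FIRST {λ, x}; in Q->P P Q (occurrence 1), the suffix after P is nullable, so FOLLOW(P) ⊇ FOLLOW(Q) = {z}; in Q->P P Q (occurrence 2), P is followed by Q with FIRST {λ, x}; in Q->P P Q (occurrence 2), the suffix after P is nullable, so FOLLOW(P) ⊇ FOLLOW(Q) = {z}; in Q->P, the suffix after P is empty, so FOLLOW(P) ⊇ FOLLOW(Q) = {z}. Thus FOLLOW(P) = {x, z}.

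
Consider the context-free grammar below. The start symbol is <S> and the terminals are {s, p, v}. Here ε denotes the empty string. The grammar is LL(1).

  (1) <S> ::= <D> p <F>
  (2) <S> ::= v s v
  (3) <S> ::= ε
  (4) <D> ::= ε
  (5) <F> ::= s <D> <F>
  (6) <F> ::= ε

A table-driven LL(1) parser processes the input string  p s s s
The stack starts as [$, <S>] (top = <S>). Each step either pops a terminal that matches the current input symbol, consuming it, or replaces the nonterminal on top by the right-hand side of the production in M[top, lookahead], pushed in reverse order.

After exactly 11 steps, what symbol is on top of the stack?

<D>

      Stack        Input      Action
   1  $ <S>        p s s s $  expand <S> ::= <D> p <F>
   2  $ <F> p <D>  p s s s $  expand <D> ::= ε
   3  $ <F> p      p s s s $  match p
   4  $ <F>        s s s $    expand <F> ::= s <D> <F>
   5  $ <F> <D> s  s s s $    match s
   6  $ <F> <D>    s s $      expand <D> ::= ε
   7  $ <F>        s s $      expand <F> ::= s <D> <F>
   8  $ <F> <D> s  s s $      match s
   9  $ <F> <D>    s $        expand <D> ::= ε
  10  $ <F>        s $        expand <F> ::= s <D> <F>
  11  $ <F> <D> s  s $        match s
Stack after step 11: $ <F> <D> (top = <D>).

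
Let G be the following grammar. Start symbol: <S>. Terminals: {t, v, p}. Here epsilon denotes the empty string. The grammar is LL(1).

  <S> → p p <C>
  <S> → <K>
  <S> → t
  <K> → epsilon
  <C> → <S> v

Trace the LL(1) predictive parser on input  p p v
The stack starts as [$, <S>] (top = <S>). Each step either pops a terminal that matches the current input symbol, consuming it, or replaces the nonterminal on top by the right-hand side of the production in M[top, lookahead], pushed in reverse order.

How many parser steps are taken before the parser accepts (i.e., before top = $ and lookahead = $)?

7

step 1: stack=$ <S>  input=p p v $  — expand <S> → p p <C>
step 2: stack=$ <C> p p  input=p p v $  — match p
step 3: stack=$ <C> p  input=p v $  — match p
step 4: stack=$ <C>  input=v $  — expand <C> → <S> v
step 5: stack=$ v <S>  input=v $  — expand <S> → <K>
step 6: stack=$ v <K>  input=v $  — expand <K> → epsilon
step 7: stack=$ v  input=v $  — match v
Accept reached after 7 steps.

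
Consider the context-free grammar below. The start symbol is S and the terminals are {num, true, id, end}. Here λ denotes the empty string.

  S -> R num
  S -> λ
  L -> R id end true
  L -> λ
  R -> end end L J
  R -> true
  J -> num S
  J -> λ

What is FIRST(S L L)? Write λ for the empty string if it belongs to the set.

{λ, end, true}

FIRST(R) = {end, true}
FIRST(J) = {λ, num}
FIRST(S) = {λ, end, true}  (via R num)
FIRST(L) = {λ, end, true}  (via R id end true)
FIRST(S L L): take FIRST of each symbol in turn, carrying on past any symbol whose FIRST contains λ; result {λ, end, true}.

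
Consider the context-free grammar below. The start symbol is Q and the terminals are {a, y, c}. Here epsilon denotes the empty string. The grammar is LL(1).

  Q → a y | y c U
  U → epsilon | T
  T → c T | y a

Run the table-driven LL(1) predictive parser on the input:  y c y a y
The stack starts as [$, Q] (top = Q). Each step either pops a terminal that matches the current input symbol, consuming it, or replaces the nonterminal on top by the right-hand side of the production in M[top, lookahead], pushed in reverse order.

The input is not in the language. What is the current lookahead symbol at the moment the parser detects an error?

y

step 1: stack=$ Q  input=y c y a y $  — expand Q → y c U
step 2: stack=$ U c y  input=y c y a y $  — match y
step 3: stack=$ U c  input=c y a y $  — match c
step 4: stack=$ U  input=y a y $  — expand U → T
step 5: stack=$ T  input=y a y $  — expand T → y a
step 6: stack=$ a y  input=y a y $  — match y
step 7: stack=$ a  input=a y $  — match a
step 8: stack=$  input=y $  — error: stack empty but input remains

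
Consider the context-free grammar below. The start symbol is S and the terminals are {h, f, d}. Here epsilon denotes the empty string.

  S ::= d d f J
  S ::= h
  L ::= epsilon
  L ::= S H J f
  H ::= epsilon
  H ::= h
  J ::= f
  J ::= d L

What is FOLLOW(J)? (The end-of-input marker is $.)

FIRST(S): from S::=d d f J we get {d}; from S::=h we get {h}. So FIRST(S) = {d, h}.
FIRST(H): from H::=epsilon we get {epsilon}; from H::=h we get {h}. So FIRST(H) = {epsilon, h}.
FIRST(J): from J::=f we get {f}; from J::=d L we get {d}. So FIRST(J) = {d, f}.
FIRST(L): from L::=epsilon we get {epsilon}; from L::=S H J f we get {d, h}. So FIRST(L) = {epsilon, d, h}.
FOLLOW(S) includes $ since S is the start symbol.
FOLLOW(S): in L::=S H J f, S is followed by H J f with FIRST {d, f, h}. Thus FOLLOW(S) = {$, d, f, h}.
FOLLOW(H): in L::=S H J f, H is followed by J f with FIRST {d, f}. Thus FOLLOW(H) = {d, f}.
FOLLOW(J): in S::=d d f J, the suffix after J is empty, so FOLLOW(J) ⊇ FOLLOW(S) = {$, d, f, h}; in L::=S H J f, J is followed by f with FIRST {f}. Thus FOLLOW(J) = {$, d, f, h}.
FOLLOW(L): in J::=d L, the suffix after L is empty, so FOLLOW(L) ⊇ FOLLOW(J) = {$, d, f, h}. Thus FOLLOW(L) = {$, d, f, h}.

{$, d, f, h}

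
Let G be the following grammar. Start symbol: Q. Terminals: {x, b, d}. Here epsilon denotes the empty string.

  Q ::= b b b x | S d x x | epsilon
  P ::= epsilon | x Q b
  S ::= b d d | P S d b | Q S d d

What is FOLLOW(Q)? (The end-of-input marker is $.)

FIRST(P): from P::=epsilon we get {epsilon}; from P::=x Q b we get {x}. So FIRST(P) = {epsilon, x}.
FIRST(Q): from Q::=b b b x we get {b}; from Q::=S d x x we get {b, x}; from Q::=epsilon we get {epsilon}. So FIRST(Q) = {epsilon, b, x}.
FIRST(S): from S::=b d d we get {b}; from S::=P S d b we get {b, x}; from S::=Q S d d we get {b, x}. So FIRST(S) = {b, x}.
FOLLOW(Q) includes $ since Q is the start symbol.
FOLLOW(Q): in P::=x Q b, Q is followed by b with FIRST {b}; in S::=Q S d d, Q is followed by S d d with FIRST {b, x}. Thus FOLLOW(Q) = {$, b, x}.
FOLLOW(P): in S::=P S d b, P is followed by S d b with FIRST {b, x}. Thus FOLLOW(P) = {b, x}.
FOLLOW(S): in Q::=S d x x, S is followed by d x x with FIRST {d}; in S::=P S d b, S is followed by d b with FIRST {d}; in S::=Q S d d, S is followed by d d with FIRST {d}. Thus FOLLOW(S) = {d}.

{$, b, x}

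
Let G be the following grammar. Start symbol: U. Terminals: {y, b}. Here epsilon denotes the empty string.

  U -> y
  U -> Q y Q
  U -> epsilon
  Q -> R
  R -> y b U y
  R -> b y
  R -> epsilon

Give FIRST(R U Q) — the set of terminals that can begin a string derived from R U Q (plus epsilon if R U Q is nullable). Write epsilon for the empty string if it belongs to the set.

FIRST(R) = {epsilon, b, y}
FIRST(Q) = {epsilon, b, y}  (via R)
FIRST(U) = {epsilon, b, y}  (via Q y Q)
FIRST(R U Q): take FIRST of each symbol in turn, carrying on past any symbol whose FIRST contains epsilon; result {epsilon, b, y}.

{epsilon, b, y}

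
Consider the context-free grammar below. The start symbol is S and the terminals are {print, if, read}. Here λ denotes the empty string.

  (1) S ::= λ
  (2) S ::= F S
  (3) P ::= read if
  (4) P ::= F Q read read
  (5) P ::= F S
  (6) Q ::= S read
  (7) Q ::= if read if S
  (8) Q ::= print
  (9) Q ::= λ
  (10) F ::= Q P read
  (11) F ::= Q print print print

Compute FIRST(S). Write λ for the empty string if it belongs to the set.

FIRST(S) = {λ, if, print, read}  (via F S)
FIRST(Q) = {λ, if, print, read}  (via S read)
FIRST(P) = {if, print, read}  (via F Q read read, F S)
FIRST(F) = {if, print, read}  (via Q P read, Q print print print)

{λ, if, print, read}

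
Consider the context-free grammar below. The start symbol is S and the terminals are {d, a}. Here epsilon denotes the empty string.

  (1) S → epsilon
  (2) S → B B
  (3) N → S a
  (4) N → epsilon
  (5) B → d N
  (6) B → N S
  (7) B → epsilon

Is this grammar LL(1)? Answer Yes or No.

No

FIRST(S) = {epsilon, a, d}
FIRST(N) = {epsilon, a, d}
FIRST(B) = {epsilon, a, d}
FOLLOW(S) = {$, a, d}
FOLLOW(N) = {$, a, d}
FOLLOW(B) = {$, a, d}
Cell M[B, $] receives both B → N S and B → epsilon — the grammar is not LL(1).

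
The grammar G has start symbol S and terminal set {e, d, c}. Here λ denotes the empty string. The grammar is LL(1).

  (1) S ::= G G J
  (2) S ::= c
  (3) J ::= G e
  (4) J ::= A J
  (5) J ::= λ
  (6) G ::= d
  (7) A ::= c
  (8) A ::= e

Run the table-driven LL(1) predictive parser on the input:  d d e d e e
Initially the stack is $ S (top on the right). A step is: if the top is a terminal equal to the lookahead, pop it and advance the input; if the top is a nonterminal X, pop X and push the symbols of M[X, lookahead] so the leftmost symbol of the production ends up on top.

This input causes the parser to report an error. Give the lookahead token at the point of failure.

e

      Stack    Input          Action
   1  $ S      d d e d e e $  expand S ::= G G J
   2  $ J G G  d d e d e e $  expand G ::= d
   3  $ J G d  d d e d e e $  match d
   4  $ J G    d e d e e $    expand G ::= d
   5  $ J d    d e d e e $    match d
   6  $ J      e d e e $      expand J ::= A J
   7  $ J A    e d e e $      expand A ::= e
   8  $ J e    e d e e $      match e
   9  $ J      d e e $        expand J ::= G e
  10  $ e G    d e e $        expand G ::= d
  11  $ e d    d e e $        match d
  12  $ e      e e $          match e
  13  $        e $            error: stack empty but input remains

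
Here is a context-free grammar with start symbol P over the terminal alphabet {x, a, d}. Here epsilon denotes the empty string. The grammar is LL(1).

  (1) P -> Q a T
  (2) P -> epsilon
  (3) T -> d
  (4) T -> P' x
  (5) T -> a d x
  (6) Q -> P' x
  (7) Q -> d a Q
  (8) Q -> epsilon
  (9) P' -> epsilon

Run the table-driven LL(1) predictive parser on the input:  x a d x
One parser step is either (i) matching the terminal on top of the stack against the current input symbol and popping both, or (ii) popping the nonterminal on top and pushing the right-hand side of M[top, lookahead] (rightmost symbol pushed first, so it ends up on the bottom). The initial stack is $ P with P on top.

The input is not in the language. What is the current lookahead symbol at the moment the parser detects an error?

step 1: stack=$ P  input=x a d x $  — expand P -> Q a T
step 2: stack=$ T a Q  input=x a d x $  — expand Q -> P' x
step 3: stack=$ T a x P'  input=x a d x $  — expand P' -> epsilon
step 4: stack=$ T a x  input=x a d x $  — match x
step 5: stack=$ T a  input=a d x $  — match a
step 6: stack=$ T  input=d x $  — expand T -> d
step 7: stack=$ d  input=d x $  — match d
step 8: stack=$  input=x $  — error: stack empty but input remains

x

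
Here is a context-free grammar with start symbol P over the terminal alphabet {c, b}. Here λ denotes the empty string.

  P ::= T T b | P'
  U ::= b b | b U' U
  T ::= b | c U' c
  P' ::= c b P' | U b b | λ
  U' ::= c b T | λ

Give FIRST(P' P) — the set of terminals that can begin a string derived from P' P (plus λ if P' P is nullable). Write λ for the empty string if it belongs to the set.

FIRST(U): from U::=b b we get {b}; from U::=b U' U we get {b}. So FIRST(U) = {b}.
FIRST(T): from T::=b we get {b}; from T::=c U' c we get {c}. So FIRST(T) = {b, c}.
FIRST(U'): from U'::=c b T we get {c}; from U'::=λ we get {λ}. So FIRST(U') = {λ, c}.
FIRST(P'): from P'::=c b P' we get {c}; from P'::=U b b we get {b}; from P'::=λ we get {λ}. So FIRST(P') = {λ, b, c}.
FIRST(P): from P::=T T b we get {b, c}; from P::=P' we get {λ, b, c}. So FIRST(P) = {λ, b, c}.
FIRST(P' P): take FIRST of each symbol in turn, carrying on past any symbol whose FIRST contains λ; result {λ, b, c}.

{λ, b, c}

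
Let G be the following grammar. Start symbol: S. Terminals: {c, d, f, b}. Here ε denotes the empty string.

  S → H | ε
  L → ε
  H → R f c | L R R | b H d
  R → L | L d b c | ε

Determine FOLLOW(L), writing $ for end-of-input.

FIRST(L) = {ε}
FIRST(R) = {ε, d}  (via L, L d b c)
FIRST(H) = {ε, b, d, f}  (via R f c, L R R)
FIRST(S) = {ε, b, d, f}  (via H)
FOLLOW(S) includes $ since S is the start symbol.
FOLLOW(S): S appears on no right-hand side. Thus FOLLOW(S) = {$}.
FOLLOW(H): in S→H, the suffix after H is empty, so FOLLOW(H) ⊇ FOLLOW(S) = {$}; in H→b H d, H is followed by d with FIRST {d}. Thus FOLLOW(H) = {$, d}.
FOLLOW(R): in H→R f c, R is followed by f c with FIRST {f}; in H→L R R (occurrence 1), R is followed by R with FIRST {ε, d}; in H→L R R (occurrence 1), the suffix after R is nullable, so FOLLOW(R) ⊇ FOLLOW(H) = {$, d}; in H→L R R (occurrence 2), the suffix after R is empty, so FOLLOW(R) ⊇ FOLLOW(H) = {$, d}. Thus FOLLOW(R) = {$, d, f}.
FOLLOW(L): in H→L R R, L is followed by R R with FIRST {ε, d}; in H→L R R, the suffix after L is nullable, so FOLLOW(L) ⊇ FOLLOW(H) = {$, d}; in R→L, the suffix after L is empty, so FOLLOW(L) ⊇ FOLLOW(R) = {$, d, f}; in R→L d b c, L is followed by d b c with FIRST {d}. Thus FOLLOW(L) = {$, d, f}.

{$, d, f}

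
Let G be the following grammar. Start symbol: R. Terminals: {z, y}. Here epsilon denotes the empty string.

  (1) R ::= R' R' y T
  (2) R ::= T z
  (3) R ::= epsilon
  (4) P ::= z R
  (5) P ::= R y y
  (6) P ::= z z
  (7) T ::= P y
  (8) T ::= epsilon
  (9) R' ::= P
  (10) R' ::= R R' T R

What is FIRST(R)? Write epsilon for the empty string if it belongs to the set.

{epsilon, y, z}

FIRST(R): from R::=R' R' y T we get {y, z}; from R::=T z we get {y, z}; from R::=epsilon we get {epsilon}. So FIRST(R) = {epsilon, y, z}.
FIRST(P): from P::=z R we get {z}; from P::=R y y we get {y, z}; from P::=z z we get {z}. So FIRST(P) = {y, z}.
FIRST(T): from T::=P y we get {y, z}; from T::=epsilon we get {epsilon}. So FIRST(T) = {epsilon, y, z}.
FIRST(R'): from R'::=P we get {y, z}; from R'::=R R' T R we get {y, z}. So FIRST(R') = {y, z}.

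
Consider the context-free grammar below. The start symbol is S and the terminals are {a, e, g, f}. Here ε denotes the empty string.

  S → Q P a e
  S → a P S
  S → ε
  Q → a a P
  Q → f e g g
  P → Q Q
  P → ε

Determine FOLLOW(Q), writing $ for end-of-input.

FIRST(Q): from Q→a a P we get {a}; from Q→f e g g we get {f}. So FIRST(Q) = {a, f}.
FIRST(S): from S→Q P a e we get {a, f}; from S→a P S we get {a}; from S→ε we get {ε}. So FIRST(S) = {ε, a, f}.
FIRST(P): from P→Q Q we get {a, f}; from P→ε we get {ε}. So FIRST(P) = {ε, a, f}.
FOLLOW(S) includes $ since S is the start symbol.
FOLLOW(S): in S→a P S, the suffix after S is empty (adds nothing new). Thus FOLLOW(S) = {$}.
FOLLOW(Q): in S→Q P a e, Q is followed by P a e with FIRST {a, f}; in P→Q Q (occurrence 1), Q is followed by Q with FIRST {a, f}; in P→Q Q (occurrence 2), the suffix after Q is empty, so FOLLOW(Q) ⊇ FOLLOW(P) = {$, a, f}. Thus FOLLOW(Q) = {$, a, f}.
FOLLOW(P): in S→Q P a e, P is followed by a e with FIRST {a}; in S→a P S, P is followed by S with FIRST {ε, a, f}; in S→a P S, the suffix after P is nullable, so FOLLOW(P) ⊇ FOLLOW(S) = {$}; in Q→a a P, the suffix after P is empty, so FOLLOW(P) ⊇ FOLLOW(Q) = {$, a, f}. Thus FOLLOW(P) = {$, a, f}.

{$, a, f}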